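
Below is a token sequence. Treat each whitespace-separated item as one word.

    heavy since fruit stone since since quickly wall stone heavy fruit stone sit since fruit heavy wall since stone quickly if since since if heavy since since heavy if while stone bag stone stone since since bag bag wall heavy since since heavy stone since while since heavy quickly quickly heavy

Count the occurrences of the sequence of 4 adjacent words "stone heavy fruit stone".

Scanning the 48 overlapping 4-gram windows for "stone heavy fruit stone":
  position 9–12: stone heavy fruit stone

1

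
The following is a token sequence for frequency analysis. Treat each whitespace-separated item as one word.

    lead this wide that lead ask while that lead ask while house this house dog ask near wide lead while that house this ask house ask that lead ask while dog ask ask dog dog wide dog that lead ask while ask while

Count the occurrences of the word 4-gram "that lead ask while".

Scanning the 40 overlapping 4-gram windows for "that lead ask while":
  position 4–7: that lead ask while
  position 8–11: that lead ask while
  position 27–30: that lead ask while
  position 38–41: that lead ask while

4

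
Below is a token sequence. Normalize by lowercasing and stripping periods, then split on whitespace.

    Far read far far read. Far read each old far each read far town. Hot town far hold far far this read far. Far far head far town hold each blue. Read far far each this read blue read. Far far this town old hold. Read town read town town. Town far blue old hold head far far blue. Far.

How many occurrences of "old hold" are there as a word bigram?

Scanning the 59 overlapping bigram windows for "old hold":
  position 44–45: old hold
  position 54–55: old hold

2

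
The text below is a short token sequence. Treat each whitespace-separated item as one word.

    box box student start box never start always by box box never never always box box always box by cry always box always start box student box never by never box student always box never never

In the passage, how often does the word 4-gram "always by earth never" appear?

Scanning the 33 overlapping 4-gram windows for "always by earth never":
  (none found)

0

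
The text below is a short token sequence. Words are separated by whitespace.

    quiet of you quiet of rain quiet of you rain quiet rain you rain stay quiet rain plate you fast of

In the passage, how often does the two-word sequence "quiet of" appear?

Scanning the 20 overlapping bigram windows for "quiet of":
  position 1–2: quiet of
  position 4–5: quiet of
  position 7–8: quiet of

3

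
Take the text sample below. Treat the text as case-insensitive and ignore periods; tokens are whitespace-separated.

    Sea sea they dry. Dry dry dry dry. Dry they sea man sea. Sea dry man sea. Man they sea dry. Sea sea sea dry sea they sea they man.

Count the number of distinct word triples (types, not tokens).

23

30 tokens → 28 trigram windows in total.
Repeated trigrams (each contributes count−1 duplicates):
  dry dry dry: 4
  sea dry sea: 2
  sea sea dry: 2
5 duplicate windows → 28 − 5 = 23 distinct.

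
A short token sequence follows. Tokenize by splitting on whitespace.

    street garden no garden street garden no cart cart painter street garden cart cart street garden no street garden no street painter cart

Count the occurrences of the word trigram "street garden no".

4

Scanning the 21 overlapping trigram windows for "street garden no":
  position 1–3: street garden no
  position 5–7: street garden no
  position 15–17: street garden no
  position 18–20: street garden no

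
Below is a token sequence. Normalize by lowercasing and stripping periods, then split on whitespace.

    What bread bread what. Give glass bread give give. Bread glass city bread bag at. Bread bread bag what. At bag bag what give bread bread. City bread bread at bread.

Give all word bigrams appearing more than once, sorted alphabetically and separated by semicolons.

at bread; bag what; bread bag; bread bread; city bread; give bread; what give

Bigram counts meeting the condition (more than once):
  at bread: 2
  bag what: 2
  bread bag: 2
  bread bread: 4
  city bread: 2
  give bread: 2
  what give: 2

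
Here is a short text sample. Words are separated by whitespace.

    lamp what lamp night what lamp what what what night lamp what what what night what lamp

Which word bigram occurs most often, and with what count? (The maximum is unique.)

Bigram frequencies (highest first):
  what what: 4
  lamp what: 3
  what lamp: 3
  night what: 2
  what night: 2
  lamp night: 1
  … (1 more, each ≤ 1)

"what what", 4 times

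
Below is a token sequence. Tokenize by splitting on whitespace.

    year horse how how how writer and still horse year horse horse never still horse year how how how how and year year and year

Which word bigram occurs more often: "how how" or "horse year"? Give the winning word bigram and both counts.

"how how" (5 vs 2)

"how how": 5 occurrences
"horse year": 2 occurrences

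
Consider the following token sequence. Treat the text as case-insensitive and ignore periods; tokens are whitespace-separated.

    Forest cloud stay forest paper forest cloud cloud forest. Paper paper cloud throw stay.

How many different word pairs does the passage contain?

11

14 tokens → 13 bigram windows in total.
Repeated bigrams (each contributes count−1 duplicates):
  forest cloud: 2
  forest paper: 2
2 duplicate windows → 13 − 2 = 11 distinct.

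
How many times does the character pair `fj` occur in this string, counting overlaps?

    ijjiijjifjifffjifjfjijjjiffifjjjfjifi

Sliding a length-2 window over the 37 characters (36 positions):
  position 9–10: fj
  position 14–15: fj
  position 17–18: fj
  position 19–20: fj
  position 29–30: fj
  position 33–34: fj

6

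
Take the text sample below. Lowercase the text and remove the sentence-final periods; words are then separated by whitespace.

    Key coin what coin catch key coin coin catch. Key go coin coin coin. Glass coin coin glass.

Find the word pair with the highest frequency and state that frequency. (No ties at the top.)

Bigram frequencies (highest first):
  coin coin: 4
  key coin: 2
  coin catch: 2
  catch key: 2
  coin glass: 2
  coin what: 1
  … (4 more, each ≤ 1)

"coin coin", 4 times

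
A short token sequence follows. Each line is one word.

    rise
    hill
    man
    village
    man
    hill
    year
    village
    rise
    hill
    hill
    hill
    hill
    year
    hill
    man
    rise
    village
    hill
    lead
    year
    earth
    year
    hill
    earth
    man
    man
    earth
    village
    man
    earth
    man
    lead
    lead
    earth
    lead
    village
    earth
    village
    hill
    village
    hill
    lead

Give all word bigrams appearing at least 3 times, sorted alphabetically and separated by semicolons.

Bigram counts meeting the condition (at least 3 times):
  hill hill: 3
  village hill: 3

hill hill; village hill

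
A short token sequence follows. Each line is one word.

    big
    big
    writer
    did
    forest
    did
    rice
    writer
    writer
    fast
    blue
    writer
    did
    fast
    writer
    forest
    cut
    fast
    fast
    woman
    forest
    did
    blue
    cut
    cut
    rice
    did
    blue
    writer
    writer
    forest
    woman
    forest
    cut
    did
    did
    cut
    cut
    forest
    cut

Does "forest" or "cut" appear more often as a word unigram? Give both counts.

"forest": 6 occurrences
"cut": 7 occurrences

"cut" (7 vs 6)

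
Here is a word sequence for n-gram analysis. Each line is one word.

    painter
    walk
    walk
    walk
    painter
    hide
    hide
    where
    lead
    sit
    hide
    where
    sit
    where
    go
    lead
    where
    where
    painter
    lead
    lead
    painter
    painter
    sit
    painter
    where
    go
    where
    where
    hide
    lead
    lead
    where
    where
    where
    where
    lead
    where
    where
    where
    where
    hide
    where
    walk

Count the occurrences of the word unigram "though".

0

Scanning the 44 tokens for "though":
  (none found)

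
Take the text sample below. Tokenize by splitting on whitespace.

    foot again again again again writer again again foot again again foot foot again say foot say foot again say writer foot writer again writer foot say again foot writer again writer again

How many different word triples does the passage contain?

24

33 tokens → 31 trigram windows in total.
Repeated trigrams (each contributes count−1 duplicates):
  again again again: 2
  again again foot: 2
  again writer again: 2
  foot again again: 2
  foot again say: 2
  foot writer again: 2
  writer again writer: 2
7 duplicate windows → 31 − 7 = 24 distinct.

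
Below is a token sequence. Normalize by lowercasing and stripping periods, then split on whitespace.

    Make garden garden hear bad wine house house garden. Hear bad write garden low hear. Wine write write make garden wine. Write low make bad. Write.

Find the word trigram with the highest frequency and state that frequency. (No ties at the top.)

Trigram frequencies (highest first):
  garden hear bad: 2
  make garden garden: 1
  garden garden hear: 1
  hear bad wine: 1
  bad wine house: 1
  wine house house: 1
  … (17 more, each ≤ 1)

"garden hear bad", 2 times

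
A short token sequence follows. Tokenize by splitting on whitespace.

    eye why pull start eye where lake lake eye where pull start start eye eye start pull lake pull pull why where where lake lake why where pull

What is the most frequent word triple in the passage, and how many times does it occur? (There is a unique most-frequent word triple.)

"where lake lake", 2 times

Trigram frequencies (highest first):
  where lake lake: 2
  eye why pull: 1
  why pull start: 1
  pull start eye: 1
  start eye where: 1
  eye where lake: 1
  … (19 more, each ≤ 1)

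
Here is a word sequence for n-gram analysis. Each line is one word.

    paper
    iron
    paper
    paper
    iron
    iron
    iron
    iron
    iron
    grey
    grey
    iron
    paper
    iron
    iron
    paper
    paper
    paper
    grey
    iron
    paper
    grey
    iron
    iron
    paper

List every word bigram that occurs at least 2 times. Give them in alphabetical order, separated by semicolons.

grey iron; iron iron; iron paper; paper grey; paper iron; paper paper

Bigram counts meeting the condition (at least 2 times):
  grey iron: 3
  iron iron: 6
  iron paper: 5
  paper grey: 2
  paper iron: 3
  paper paper: 3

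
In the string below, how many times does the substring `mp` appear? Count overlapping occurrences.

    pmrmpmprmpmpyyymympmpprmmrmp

Sliding a length-2 window over the 28 characters (27 positions):
  position 4–5: mp
  position 6–7: mp
  position 9–10: mp
  position 11–12: mp
  position 18–19: mp
  position 20–21: mp
  position 27–28: mp

7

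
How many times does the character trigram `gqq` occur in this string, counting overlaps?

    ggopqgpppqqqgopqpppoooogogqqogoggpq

Sliding a length-3 window over the 35 characters (33 positions):
  position 26–28: gqq

1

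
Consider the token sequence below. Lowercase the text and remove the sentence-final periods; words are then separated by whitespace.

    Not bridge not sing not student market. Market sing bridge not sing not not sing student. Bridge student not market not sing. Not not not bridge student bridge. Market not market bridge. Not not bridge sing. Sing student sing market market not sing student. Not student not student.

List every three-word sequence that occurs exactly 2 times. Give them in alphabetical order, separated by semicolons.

Trigram counts meeting the condition (exactly 2 times):
  bridge not sing: 2
  market not sing: 2
  not not bridge: 2
  not sing student: 2
  sing not not: 2
  student not student: 2

bridge not sing; market not sing; not not bridge; not sing student; sing not not; student not student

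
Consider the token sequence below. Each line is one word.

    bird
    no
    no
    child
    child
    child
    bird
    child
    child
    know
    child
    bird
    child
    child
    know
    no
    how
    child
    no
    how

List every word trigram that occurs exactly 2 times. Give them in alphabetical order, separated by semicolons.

Trigram counts meeting the condition (exactly 2 times):
  bird child child: 2
  child bird child: 2
  child child know: 2

bird child child; child bird child; child child know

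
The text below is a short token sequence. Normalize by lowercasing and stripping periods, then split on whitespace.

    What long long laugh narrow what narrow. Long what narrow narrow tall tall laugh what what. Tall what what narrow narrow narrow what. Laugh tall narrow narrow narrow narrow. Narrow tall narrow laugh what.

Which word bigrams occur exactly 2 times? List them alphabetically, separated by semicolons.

Bigram counts meeting the condition (exactly 2 times):
  laugh what: 2
  narrow tall: 2
  narrow what: 2
  tall narrow: 2
  what what: 2

laugh what; narrow tall; narrow what; tall narrow; what what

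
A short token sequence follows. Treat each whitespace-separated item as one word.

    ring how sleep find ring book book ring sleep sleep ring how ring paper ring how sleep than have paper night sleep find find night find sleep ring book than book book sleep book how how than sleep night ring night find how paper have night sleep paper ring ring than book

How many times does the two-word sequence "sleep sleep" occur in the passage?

Scanning the 51 overlapping bigram windows for "sleep sleep":
  position 9–10: sleep sleep

1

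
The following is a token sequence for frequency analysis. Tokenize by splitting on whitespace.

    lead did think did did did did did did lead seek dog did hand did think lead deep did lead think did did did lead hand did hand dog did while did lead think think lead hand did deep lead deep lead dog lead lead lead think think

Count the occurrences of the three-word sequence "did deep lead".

1

Scanning the 46 overlapping trigram windows for "did deep lead":
  position 38–40: did deep lead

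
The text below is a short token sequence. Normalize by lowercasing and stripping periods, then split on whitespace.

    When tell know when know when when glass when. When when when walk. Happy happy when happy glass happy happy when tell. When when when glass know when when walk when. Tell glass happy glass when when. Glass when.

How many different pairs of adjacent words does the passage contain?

18

39 tokens → 38 bigram windows in total.
Repeated bigrams (each contributes count−1 duplicates):
  when when: 8
  glass when: 3
  know when: 3
  when glass: 3
  when tell: 3
  glass happy: 2
  happy glass: 2
  happy happy: 2
  … (2 more repeated)
20 duplicate windows → 38 − 20 = 18 distinct.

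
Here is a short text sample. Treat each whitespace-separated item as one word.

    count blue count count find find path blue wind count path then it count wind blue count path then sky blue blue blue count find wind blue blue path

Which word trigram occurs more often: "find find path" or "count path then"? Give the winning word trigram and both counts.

"find find path": 1 occurrence
"count path then": 2 occurrences

"count path then" (2 vs 1)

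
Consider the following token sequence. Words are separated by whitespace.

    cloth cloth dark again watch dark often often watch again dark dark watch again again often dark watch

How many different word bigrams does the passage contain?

15

18 tokens → 17 bigram windows in total.
Repeated bigrams (each contributes count−1 duplicates):
  dark watch: 2
  watch again: 2
2 duplicate windows → 17 − 2 = 15 distinct.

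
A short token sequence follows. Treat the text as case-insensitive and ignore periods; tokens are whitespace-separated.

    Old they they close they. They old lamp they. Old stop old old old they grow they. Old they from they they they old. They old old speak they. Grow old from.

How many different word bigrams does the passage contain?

32 tokens → 31 bigram windows in total.
Repeated bigrams (each contributes count−1 duplicates):
  they old: 5
  old they: 4
  they they: 4
  old old: 3
  they grow: 2
13 duplicate windows → 31 − 13 = 18 distinct.

18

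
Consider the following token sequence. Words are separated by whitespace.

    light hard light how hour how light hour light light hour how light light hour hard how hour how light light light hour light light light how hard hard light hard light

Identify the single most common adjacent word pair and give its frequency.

"light light", 6 times

Bigram frequencies (highest first):
  light light: 6
  light hour: 4
  hard light: 3
  hour how: 3
  how light: 3
  light hard: 2
  … (7 more, each ≤ 2)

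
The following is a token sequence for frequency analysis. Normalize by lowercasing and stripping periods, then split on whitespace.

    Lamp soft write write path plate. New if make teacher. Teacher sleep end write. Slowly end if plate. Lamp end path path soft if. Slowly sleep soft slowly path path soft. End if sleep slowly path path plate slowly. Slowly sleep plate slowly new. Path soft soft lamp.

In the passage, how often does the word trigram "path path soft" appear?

Scanning the 46 overlapping trigram windows for "path path soft":
  position 21–23: path path soft
  position 29–31: path path soft

2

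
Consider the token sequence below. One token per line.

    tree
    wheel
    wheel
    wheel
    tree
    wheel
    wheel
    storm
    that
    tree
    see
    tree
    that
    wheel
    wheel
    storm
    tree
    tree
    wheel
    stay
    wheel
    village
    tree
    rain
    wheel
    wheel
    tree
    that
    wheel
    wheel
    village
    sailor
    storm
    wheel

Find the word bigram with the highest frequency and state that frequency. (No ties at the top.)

"wheel wheel", 6 times

Bigram frequencies (highest first):
  wheel wheel: 6
  tree wheel: 3
  wheel tree: 2
  wheel storm: 2
  tree that: 2
  that wheel: 2
  … (15 more, each ≤ 2)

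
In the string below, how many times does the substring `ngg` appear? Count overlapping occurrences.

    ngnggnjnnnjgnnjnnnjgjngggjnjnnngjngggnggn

4

Sliding a length-3 window over the 41 characters (39 positions):
  position 3–5: ngg
  position 22–24: ngg
  position 34–36: ngg
  position 38–40: ngg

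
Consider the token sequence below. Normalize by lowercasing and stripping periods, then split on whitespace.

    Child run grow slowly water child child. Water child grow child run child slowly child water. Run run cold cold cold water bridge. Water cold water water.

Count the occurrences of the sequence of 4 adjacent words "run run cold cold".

1

Scanning the 24 overlapping 4-gram windows for "run run cold cold":
  position 17–20: run run cold cold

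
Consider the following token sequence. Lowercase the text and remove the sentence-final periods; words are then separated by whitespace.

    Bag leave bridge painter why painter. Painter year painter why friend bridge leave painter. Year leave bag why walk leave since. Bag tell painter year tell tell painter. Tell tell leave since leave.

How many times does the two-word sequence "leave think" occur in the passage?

0

Scanning the 32 overlapping bigram windows for "leave think":
  (none found)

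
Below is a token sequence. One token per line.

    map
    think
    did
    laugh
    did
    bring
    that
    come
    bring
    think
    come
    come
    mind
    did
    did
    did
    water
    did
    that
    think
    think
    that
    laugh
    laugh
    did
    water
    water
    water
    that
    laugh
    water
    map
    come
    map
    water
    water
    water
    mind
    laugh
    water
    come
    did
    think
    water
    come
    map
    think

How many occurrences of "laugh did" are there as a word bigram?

Scanning the 46 overlapping bigram windows for "laugh did":
  position 4–5: laugh did
  position 24–25: laugh did

2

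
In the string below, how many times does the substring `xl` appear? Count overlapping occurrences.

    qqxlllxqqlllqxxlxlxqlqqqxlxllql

5

Sliding a length-2 window over the 31 characters (30 positions):
  position 3–4: xl
  position 15–16: xl
  position 17–18: xl
  position 25–26: xl
  position 27–28: xl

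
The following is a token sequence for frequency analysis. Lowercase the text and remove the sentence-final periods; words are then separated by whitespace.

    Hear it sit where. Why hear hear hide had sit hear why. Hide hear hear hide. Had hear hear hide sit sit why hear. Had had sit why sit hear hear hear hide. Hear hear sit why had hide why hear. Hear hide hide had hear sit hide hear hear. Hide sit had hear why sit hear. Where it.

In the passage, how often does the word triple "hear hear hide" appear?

6

Scanning the 57 overlapping trigram windows for "hear hear hide":
  position 6–8: hear hear hide
  position 14–16: hear hear hide
  position 18–20: hear hear hide
  position 31–33: hear hear hide
  position 41–43: hear hear hide
  position 49–51: hear hear hide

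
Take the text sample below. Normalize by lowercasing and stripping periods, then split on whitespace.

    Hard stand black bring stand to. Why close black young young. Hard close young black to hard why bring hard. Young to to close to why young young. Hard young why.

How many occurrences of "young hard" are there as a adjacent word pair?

Scanning the 30 overlapping bigram windows for "young hard":
  position 11–12: young hard
  position 28–29: young hard

2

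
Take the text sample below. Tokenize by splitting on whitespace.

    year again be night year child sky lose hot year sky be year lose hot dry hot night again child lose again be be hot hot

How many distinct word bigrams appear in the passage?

26 tokens → 25 bigram windows in total.
Repeated bigrams (each contributes count−1 duplicates):
  again be: 2
  lose hot: 2
2 duplicate windows → 25 − 2 = 23 distinct.

23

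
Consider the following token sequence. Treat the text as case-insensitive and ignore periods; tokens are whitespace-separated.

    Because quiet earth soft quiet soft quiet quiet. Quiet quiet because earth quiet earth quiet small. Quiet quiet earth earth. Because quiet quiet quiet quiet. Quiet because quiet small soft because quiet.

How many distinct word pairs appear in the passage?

32 tokens → 31 bigram windows in total.
Repeated bigrams (each contributes count−1 duplicates):
  quiet quiet: 8
  because quiet: 4
  quiet earth: 3
  earth quiet: 2
  quiet because: 2
  quiet small: 2
  soft quiet: 2
16 duplicate windows → 31 − 16 = 15 distinct.

15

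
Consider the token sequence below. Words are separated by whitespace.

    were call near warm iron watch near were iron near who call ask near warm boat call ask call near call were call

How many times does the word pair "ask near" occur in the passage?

Scanning the 22 overlapping bigram windows for "ask near":
  position 13–14: ask near

1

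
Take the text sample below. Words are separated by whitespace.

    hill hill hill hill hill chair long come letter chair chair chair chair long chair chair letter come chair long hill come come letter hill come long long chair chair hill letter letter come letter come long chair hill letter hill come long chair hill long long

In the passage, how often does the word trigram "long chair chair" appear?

Scanning the 45 overlapping trigram windows for "long chair chair":
  position 14–16: long chair chair
  position 28–30: long chair chair

2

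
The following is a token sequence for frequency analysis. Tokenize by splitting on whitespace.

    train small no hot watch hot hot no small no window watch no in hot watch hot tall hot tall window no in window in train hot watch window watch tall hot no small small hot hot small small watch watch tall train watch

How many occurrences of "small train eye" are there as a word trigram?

Scanning the 42 overlapping trigram windows for "small train eye":
  (none found)

0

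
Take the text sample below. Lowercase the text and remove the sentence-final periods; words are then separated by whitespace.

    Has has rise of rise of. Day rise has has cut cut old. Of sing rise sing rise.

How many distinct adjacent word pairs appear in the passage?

18 tokens → 17 bigram windows in total.
Repeated bigrams (each contributes count−1 duplicates):
  has has: 2
  rise of: 2
  sing rise: 2
3 duplicate windows → 17 − 3 = 14 distinct.

14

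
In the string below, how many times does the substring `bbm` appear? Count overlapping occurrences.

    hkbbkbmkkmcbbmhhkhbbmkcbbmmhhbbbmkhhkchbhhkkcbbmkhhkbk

5

Sliding a length-3 window over the 54 characters (52 positions):
  position 12–14: bbm
  position 19–21: bbm
  position 24–26: bbm
  position 31–33: bbm
  position 46–48: bbm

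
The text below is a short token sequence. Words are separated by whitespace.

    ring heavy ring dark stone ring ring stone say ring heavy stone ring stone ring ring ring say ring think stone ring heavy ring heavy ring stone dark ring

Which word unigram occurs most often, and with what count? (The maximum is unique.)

Unigram frequencies (highest first):
  ring: 14
  stone: 6
  heavy: 4
  dark: 2
  say: 2
  think: 1

"ring", 14 times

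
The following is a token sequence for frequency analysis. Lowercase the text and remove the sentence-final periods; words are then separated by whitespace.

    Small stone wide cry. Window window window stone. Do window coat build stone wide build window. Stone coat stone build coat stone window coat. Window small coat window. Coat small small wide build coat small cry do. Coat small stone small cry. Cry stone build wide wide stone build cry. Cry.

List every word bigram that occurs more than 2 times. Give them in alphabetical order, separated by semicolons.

Bigram counts meeting the condition (more than 2 times):
  coat small: 3
  stone build: 3
  window coat: 3

coat small; stone build; window coat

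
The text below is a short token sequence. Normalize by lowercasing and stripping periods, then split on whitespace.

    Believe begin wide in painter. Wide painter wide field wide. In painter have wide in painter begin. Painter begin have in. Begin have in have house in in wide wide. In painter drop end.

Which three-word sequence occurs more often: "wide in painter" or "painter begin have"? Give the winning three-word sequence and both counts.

"wide in painter": 4 occurrences
"painter begin have": 1 occurrence

"wide in painter" (4 vs 1)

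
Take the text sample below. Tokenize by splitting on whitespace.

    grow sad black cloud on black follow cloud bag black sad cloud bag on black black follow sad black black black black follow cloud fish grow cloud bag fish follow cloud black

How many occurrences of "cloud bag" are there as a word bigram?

3

Scanning the 31 overlapping bigram windows for "cloud bag":
  position 8–9: cloud bag
  position 12–13: cloud bag
  position 27–28: cloud bag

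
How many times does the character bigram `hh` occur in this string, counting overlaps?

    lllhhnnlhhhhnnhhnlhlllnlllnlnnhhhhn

8

Sliding a length-2 window over the 35 characters (34 positions):
  position 4–5: hh
  position 9–10: hh
  position 10–11: hh
  position 11–12: hh
  position 15–16: hh
  position 31–32: hh
  position 32–33: hh
  position 33–34: hh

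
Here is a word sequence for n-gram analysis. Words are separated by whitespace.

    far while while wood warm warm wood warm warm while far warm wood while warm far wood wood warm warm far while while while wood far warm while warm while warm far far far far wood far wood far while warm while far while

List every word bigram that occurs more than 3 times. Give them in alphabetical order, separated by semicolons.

far while; warm while; while warm

Bigram counts meeting the condition (more than 3 times):
  far while: 4
  warm while: 4
  while warm: 4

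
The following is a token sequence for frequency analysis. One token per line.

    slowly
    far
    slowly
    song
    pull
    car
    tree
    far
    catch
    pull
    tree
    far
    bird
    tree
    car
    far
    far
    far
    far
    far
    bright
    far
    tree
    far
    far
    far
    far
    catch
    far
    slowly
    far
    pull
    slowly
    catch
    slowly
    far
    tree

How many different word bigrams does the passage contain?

23

37 tokens → 36 bigram windows in total.
Repeated bigrams (each contributes count−1 duplicates):
  far far: 7
  slowly far: 3
  tree far: 3
  far catch: 2
  far slowly: 2
  far tree: 2
13 duplicate windows → 36 − 13 = 23 distinct.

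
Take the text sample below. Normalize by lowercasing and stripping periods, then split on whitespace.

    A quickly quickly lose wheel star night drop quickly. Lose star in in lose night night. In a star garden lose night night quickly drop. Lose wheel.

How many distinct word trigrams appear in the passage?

27 tokens → 25 trigram windows in total.
Repeated trigrams (each contributes count−1 duplicates):
  lose night night: 2
1 duplicate windows → 25 − 1 = 24 distinct.

24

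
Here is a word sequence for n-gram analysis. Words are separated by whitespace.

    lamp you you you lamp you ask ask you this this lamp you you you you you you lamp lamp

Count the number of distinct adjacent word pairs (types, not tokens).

10

20 tokens → 19 bigram windows in total.
Repeated bigrams (each contributes count−1 duplicates):
  you you: 7
  lamp you: 3
  you lamp: 2
9 duplicate windows → 19 − 9 = 10 distinct.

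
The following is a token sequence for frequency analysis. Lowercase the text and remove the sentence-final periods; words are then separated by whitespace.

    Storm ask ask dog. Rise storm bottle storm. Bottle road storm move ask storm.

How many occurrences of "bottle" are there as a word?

Scanning the 14 tokens for "bottle":
  position 7: bottle
  position 9: bottle

2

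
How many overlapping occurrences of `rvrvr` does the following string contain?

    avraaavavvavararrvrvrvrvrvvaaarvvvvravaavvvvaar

Sliding a length-5 window over the 47 characters (43 positions):
  position 17–21: rvrvr
  position 19–23: rvrvr
  position 21–25: rvrvr

3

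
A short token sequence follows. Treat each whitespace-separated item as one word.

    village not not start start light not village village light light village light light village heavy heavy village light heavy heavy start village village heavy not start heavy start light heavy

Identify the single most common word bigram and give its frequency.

Bigram frequencies (highest first):
  village light: 3
  not start: 2
  start light: 2
  village village: 2
  light light: 2
  light village: 2
  … (13 more, each ≤ 2)

"village light", 3 times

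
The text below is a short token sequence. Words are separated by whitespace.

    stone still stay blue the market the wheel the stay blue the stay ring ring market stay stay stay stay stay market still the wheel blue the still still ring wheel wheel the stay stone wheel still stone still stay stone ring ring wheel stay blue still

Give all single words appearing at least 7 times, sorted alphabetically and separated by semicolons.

stay; still; the

Unigram counts meeting the condition (at least 7 times):
  stay: 11
  still: 7
  the: 7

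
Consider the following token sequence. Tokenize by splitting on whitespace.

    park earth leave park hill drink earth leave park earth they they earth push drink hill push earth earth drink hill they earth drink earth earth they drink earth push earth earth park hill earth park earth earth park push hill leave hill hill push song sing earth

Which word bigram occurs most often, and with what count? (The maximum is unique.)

Bigram frequencies (highest first):
  earth earth: 4
  park earth: 3
  drink earth: 3
  earth park: 3
  earth leave: 2
  leave park: 2
  … (22 more, each ≤ 2)

"earth earth", 4 times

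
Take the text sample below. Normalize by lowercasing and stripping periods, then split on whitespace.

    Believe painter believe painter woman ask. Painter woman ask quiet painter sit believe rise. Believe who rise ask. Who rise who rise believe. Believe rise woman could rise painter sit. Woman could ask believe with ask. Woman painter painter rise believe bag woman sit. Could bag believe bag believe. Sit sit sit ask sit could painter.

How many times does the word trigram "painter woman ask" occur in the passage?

Scanning the 54 overlapping trigram windows for "painter woman ask":
  position 4–6: painter woman ask
  position 7–9: painter woman ask

2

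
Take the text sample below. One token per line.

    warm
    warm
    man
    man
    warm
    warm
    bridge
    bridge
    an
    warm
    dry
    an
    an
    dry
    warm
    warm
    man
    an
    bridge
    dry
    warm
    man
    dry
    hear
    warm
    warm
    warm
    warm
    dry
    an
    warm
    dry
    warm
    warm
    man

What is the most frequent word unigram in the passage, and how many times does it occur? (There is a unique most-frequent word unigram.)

Unigram frequencies (highest first):
  warm: 15
  dry: 6
  man: 5
  an: 5
  bridge: 3
  hear: 1

"warm", 15 times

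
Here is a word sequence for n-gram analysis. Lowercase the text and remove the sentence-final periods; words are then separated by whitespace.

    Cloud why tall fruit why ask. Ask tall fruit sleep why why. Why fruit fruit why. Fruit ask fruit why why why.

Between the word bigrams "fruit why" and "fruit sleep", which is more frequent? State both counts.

"fruit why": 3 occurrences
"fruit sleep": 1 occurrence

"fruit why" (3 vs 1)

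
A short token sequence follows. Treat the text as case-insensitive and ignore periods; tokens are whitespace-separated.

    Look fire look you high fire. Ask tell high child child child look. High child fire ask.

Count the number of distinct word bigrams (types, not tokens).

17 tokens → 16 bigram windows in total.
Repeated bigrams (each contributes count−1 duplicates):
  child child: 2
  fire ask: 2
  high child: 2
3 duplicate windows → 16 − 3 = 13 distinct.

13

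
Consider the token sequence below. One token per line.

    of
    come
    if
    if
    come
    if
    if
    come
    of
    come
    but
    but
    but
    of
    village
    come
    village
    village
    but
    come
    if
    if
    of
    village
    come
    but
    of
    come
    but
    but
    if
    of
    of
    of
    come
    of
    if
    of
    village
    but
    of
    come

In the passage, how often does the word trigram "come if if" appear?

Scanning the 40 overlapping trigram windows for "come if if":
  position 2–4: come if if
  position 5–7: come if if
  position 20–22: come if if

3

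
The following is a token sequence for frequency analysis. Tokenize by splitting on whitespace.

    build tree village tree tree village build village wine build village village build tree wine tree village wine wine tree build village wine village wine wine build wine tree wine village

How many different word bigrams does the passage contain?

15

31 tokens → 30 bigram windows in total.
Repeated bigrams (each contributes count−1 duplicates):
  village wine: 4
  build village: 3
  tree village: 3
  wine tree: 3
  build tree: 2
  tree wine: 2
  village build: 2
  wine build: 2
  … (2 more repeated)
15 duplicate windows → 30 − 15 = 15 distinct.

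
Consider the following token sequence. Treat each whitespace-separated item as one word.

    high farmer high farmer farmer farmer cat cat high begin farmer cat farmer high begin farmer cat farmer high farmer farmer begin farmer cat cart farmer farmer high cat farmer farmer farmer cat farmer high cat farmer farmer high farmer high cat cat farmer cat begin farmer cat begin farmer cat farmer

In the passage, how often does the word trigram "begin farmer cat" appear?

5

Scanning the 50 overlapping trigram windows for "begin farmer cat":
  position 10–12: begin farmer cat
  position 15–17: begin farmer cat
  position 22–24: begin farmer cat
  position 46–48: begin farmer cat
  position 49–51: begin farmer cat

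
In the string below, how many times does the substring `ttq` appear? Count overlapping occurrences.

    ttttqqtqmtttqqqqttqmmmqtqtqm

3

Sliding a length-3 window over the 28 characters (26 positions):
  position 3–5: ttq
  position 11–13: ttq
  position 17–19: ttq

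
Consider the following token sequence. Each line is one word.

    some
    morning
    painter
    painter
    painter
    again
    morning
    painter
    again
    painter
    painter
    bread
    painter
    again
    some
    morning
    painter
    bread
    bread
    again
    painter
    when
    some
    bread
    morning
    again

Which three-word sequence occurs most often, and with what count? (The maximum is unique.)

"some morning painter", 2 times

Trigram frequencies (highest first):
  some morning painter: 2
  morning painter painter: 1
  painter painter painter: 1
  painter painter again: 1
  painter again morning: 1
  again morning painter: 1
  … (17 more, each ≤ 1)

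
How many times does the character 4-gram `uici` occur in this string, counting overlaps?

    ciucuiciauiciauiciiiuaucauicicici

Sliding a length-4 window over the 33 characters (30 positions):
  position 5–8: uici
  position 10–13: uici
  position 15–18: uici
  position 26–29: uici

4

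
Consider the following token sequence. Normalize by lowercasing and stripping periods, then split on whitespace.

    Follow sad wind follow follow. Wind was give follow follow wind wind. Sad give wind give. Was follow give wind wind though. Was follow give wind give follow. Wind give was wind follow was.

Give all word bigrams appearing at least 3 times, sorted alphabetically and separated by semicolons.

Bigram counts meeting the condition (at least 3 times):
  follow wind: 3
  give wind: 3
  wind give: 3

follow wind; give wind; wind give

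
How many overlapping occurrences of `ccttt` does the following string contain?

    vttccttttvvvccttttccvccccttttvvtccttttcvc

Sliding a length-5 window over the 41 characters (37 positions):
  position 4–8: ccttt
  position 13–17: ccttt
  position 24–28: ccttt
  position 33–37: ccttt

4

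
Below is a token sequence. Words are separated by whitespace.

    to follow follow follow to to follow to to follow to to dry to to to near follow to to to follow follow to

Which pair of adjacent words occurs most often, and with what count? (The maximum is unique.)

"to to", 7 times

Bigram frequencies (highest first):
  to to: 7
  follow to: 5
  to follow: 4
  follow follow: 3
  to dry: 1
  dry to: 1
  … (2 more, each ≤ 1)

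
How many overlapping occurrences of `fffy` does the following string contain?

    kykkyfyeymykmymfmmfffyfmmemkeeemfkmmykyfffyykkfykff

2

Sliding a length-4 window over the 51 characters (48 positions):
  position 19–22: fffy
  position 40–43: fffy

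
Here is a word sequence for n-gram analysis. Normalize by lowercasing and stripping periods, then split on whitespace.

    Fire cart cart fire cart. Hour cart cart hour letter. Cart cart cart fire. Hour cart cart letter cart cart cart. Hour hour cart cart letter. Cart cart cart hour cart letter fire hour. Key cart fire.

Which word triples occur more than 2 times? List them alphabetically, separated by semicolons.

Trigram counts meeting the condition (more than 2 times):
  cart cart cart: 3
  cart cart hour: 3
  hour cart cart: 3
  letter cart cart: 3

cart cart cart; cart cart hour; hour cart cart; letter cart cart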